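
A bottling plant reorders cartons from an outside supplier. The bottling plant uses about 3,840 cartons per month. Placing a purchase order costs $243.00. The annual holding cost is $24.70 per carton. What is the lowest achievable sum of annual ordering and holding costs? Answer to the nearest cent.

TC* ≈ $23,519.22

Annual demand D = 3,840 × 12 = 46,080.
The optimal lot size = √(2DS/H) = √(2 × 46,080 × 243 / 24.7) ≈ 952.19.
At Q*, ordering cost (D/Q*)S equals holding cost (Q*/2)H, each = √(DSH/2).
Minimum total = √(2DSH) = √(2 × 46,080 × 243 × 24.7) ≈ 23519.216.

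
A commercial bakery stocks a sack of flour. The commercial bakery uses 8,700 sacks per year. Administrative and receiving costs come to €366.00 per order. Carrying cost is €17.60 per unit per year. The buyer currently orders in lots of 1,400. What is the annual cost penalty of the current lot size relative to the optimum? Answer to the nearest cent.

Extra cost ≈ €4,007.46 per year

EOQ = √(2DS/H) = √(2 × 8,700 × 366 / 17.6) ≈ 601.53.
Cost at Q* = (D/Q*)S + (Q*/2)H = √(2DSH) ≈ €10,586.97.
Cost at Q = 1,400: (8,700/1,400)×366 + (1,400/2)×17.6 = €2,274.43 + €12,320.00 = €14,594.43.
Excess = €14,594.43 − €10,586.97 = €4,007.46.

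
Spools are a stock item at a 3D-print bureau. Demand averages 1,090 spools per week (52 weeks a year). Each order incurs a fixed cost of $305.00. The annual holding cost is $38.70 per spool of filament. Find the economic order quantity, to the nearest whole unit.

Annual demand D = 1,090 × 52 = 56,680.
EOQ = √(2DS / H) = √(2 × 56,680 × 305 / 38.7).
= √(34,574,800 / 38.7) = √893,405.6848 ≈ 945.201.

Q* ≈ 945 spools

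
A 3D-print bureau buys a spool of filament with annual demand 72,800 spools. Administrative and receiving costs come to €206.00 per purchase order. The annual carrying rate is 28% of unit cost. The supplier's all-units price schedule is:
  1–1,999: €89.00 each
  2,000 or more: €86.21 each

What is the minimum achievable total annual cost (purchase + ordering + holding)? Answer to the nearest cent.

Holding cost per unit per year at price C is H = 0.28·C.
Candidates are each tier's EOQ (if it falls in that tier) and each price-break quantity.
EOQ at €89.00 = 1097.1 (feasible in tier 1): TC = 72,800×€89.00 + (72,800/1097.1)×206 + (1097.1/2)×0.28×€89.00 = €6,506,539.36.
EOQ at €86.21 = 1114.7 < 2000, so use break Q=2000: TC = 72,800×€86.21 + (72,800/2000.0)×206 + (2000.0/2)×0.28×€86.21 = €6,307,725.20.
Lowest total cost among the candidates is at Q = 2000.0.

TC* ≈ €6,307,725.20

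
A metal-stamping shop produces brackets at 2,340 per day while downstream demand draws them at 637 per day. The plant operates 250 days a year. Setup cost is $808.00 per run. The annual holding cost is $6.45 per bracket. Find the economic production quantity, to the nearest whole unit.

Q* ≈ 7,404 brackets

Annual demand D = 637 × 250 = 159,250.
Production build-up factor (1 − d/p) = 1 − 637/2,340 = 0.7278.
Q* = √(2DS / (H(1 − d/p))) = √(2 × 159,250 × 808 / (6.45 × 0.7278)).
= √(257,348,000 / 4.6942) ≈ 7404.251.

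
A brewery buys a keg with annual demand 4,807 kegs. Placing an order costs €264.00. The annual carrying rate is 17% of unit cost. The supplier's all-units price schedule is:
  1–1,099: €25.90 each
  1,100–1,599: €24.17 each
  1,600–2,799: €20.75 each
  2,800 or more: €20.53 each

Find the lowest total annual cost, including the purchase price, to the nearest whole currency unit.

Holding cost per unit per year at price C is H = 0.17·C.
Evaluate total cost at each tier's feasible EOQ or, if the EOQ is below the tier, at the tier's minimum quantity.
EOQ at €25.90 = 759.2 (feasible in tier 1): TC = 4,807×€25.90 + (4,807/759.2)×264 + (759.2/2)×0.17×€25.90 = €127,844.24.
EOQ at €24.17 = 785.9 < 1100, so use break Q=1100: TC = 4,807×€24.17 + (4,807/1100.0)×264 + (1100.0/2)×0.17×€24.17 = €119,598.76.
EOQ at €20.75 = 848.2 < 1600, so use break Q=1600: TC = 4,807×€20.75 + (4,807/1600.0)×264 + (1600.0/2)×0.17×€20.75 = €103,360.40.
EOQ at €20.53 = 852.8 < 2800, so use break Q=2800: TC = 4,807×€20.53 + (4,807/2800.0)×264 + (2800.0/2)×0.17×€20.53 = €104,027.08.
Lowest total cost among the candidates is at Q = 1600.0.

TC* ≈ €103,360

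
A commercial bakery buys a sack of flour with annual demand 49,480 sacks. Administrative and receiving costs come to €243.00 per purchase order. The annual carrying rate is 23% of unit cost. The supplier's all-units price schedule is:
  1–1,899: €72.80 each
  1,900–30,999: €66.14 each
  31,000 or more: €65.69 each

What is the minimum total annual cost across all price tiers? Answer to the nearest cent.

Holding cost per unit per year at price C is H = 0.23·C.
Evaluate total cost at each tier's feasible EOQ or, if the EOQ is below the tier, at the tier's minimum quantity.
EOQ at €72.80 = 1198.4 (feasible in tier 1): TC = 49,480×€72.80 + (49,480/1198.4)×243 + (1198.4/2)×0.23×€72.80 = €3,622,210.08.
EOQ at €66.14 = 1257.3 < 1900, so use break Q=1900: TC = 49,480×€66.14 + (49,480/1900.0)×243 + (1900.0/2)×0.23×€66.14 = €3,293,387.02.
EOQ at €65.69 = 1261.6 < 31000, so use break Q=31000: TC = 49,480×€65.69 + (49,480/31000.0)×243 + (31000.0/2)×0.23×€65.69 = €3,484,913.91.
Lowest total cost among the candidates is at Q = 1900.0.

TC* ≈ €3,293,387.02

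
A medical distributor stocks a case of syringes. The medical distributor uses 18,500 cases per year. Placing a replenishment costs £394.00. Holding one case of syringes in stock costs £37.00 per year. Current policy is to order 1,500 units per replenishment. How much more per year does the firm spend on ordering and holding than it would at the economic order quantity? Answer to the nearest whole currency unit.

EOQ = √(2DS/H) = √(2 × 18,500 × 394 / 37) ≈ 627.69.
Cost at Q* = (D/Q*)S + (Q*/2)H = √(2DSH) ≈ £23,224.69.
Cost at Q = 1,500: (18,500/1,500)×394 + (1,500/2)×37 = £4,859.33 + £27,750.00 = £32,609.33.
Excess = £32,609.33 − £23,224.69 = £9,384.65.

Extra cost ≈ £9,385 per year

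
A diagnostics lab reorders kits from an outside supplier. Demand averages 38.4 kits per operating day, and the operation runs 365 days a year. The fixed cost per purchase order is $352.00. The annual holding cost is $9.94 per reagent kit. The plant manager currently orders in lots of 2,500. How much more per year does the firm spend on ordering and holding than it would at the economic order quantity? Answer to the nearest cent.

Annual demand D = 38.4 × 365 = 14,016.
EOQ = √(2DS/H) = √(2 × 14,016 × 352 / 9.94) ≈ 996.33.
Cost at Q* = (D/Q*)S + (Q*/2)H = √(2DSH) ≈ $9,903.57.
Cost at Q = 2,500: (14,016/2,500)×352 + (2,500/2)×9.94 = $1,973.45 + $12,425.00 = $14,398.45.
Excess = $14,398.45 − $9,903.57 = $4,494.89.

Extra cost ≈ $4,494.89 per year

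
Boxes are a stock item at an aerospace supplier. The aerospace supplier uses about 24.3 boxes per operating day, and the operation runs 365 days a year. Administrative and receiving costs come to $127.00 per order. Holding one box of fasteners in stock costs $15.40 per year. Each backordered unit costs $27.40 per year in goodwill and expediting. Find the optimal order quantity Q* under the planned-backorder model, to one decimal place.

Q* ≈ 478.0 boxes

Annual demand D = 24.3 × 365 = 8,869.5.
With planned backorders, Q* = √(2DS/H) · √((H+B)/B).
√(2DS/H) = √(2 × 8,869.5 × 127 / 15.4) = 382.478.
√((H+B)/B) = √((15.4+27.4)/27.4) = 1.2498.
Q* ≈ 478.027.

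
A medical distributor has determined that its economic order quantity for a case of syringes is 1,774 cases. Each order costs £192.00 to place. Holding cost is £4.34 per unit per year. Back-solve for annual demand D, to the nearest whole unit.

Squaring Q* = √(2DS/H) gives Q*² = 2DS/H.
From Q* = √(2DS/H): D = Q*²H / (2S) = 1,774² × 4.34 / (2 × 192) = 35568.515.

D ≈ 35,569 cases per year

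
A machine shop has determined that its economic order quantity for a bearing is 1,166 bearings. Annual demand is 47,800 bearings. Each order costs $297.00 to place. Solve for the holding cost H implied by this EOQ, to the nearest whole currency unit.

The basic EOQ model gives Q* = √(2DS/H); rearrange for the unknown.
From Q* = √(2DS/H): H = 2DS / Q*² = 2 × 47,800 × 297 / 1,166² = 20.8842.

H ≈ $21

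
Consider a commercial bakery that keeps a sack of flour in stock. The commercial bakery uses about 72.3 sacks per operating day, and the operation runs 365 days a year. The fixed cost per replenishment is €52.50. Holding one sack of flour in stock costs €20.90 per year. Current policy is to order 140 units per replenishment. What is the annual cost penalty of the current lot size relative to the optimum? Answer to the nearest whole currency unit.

Extra cost ≈ €3,749 per year

Annual demand D = 72.3 × 365 = 26,389.5.
EOQ = √(2DS/H) = √(2 × 26,389.5 × 52.5 / 20.9) ≈ 364.11.
Cost at Q* = (D/Q*)S + (Q*/2)H = √(2DSH) ≈ €7,609.98.
Cost at Q = 140: (26,389.5/140)×52.5 + (140/2)×20.9 = €9,896.06 + €1,463.00 = €11,359.06.
Excess = €11,359.06 − €7,609.98 = €3,749.08.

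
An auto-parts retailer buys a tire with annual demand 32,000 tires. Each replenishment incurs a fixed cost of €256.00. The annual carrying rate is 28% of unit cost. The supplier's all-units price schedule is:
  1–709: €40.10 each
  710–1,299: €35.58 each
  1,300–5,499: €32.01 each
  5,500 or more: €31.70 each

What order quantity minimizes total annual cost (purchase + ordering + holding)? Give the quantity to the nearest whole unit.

Holding cost per unit per year at price C is H = 0.28·C.
Evaluate total cost at each tier's feasible EOQ or, if the EOQ is below the tier, at the tier's minimum quantity.
Tier 1 (€40.10): EOQ = 1208.0 exceeds tier's upper bound 709, so this tier is dominated.
EOQ at €35.58 = 1282.4 (feasible in tier 2): TC = 32,000×€35.58 + (32,000/1282.4)×256 + (1282.4/2)×0.28×€35.58 = €1,151,335.91.
EOQ at €32.01 = 1352.0 (feasible in tier 3): TC = 32,000×€32.01 + (32,000/1352.0)×256 + (1352.0/2)×0.28×€32.01 = €1,036,438.02.
EOQ at €31.70 = 1358.6 < 5500, so use break Q=5500: TC = 32,000×€31.70 + (32,000/5500.0)×256 + (5500.0/2)×0.28×€31.70 = €1,040,298.45.
Lowest total cost is €1,036,438.02 at Q = 1352.0.

Q* ≈ 1,352 tires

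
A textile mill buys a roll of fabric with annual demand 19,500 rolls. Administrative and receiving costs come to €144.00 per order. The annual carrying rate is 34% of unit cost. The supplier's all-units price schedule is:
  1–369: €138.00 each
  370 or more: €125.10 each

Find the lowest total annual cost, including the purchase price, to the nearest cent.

Holding cost per unit per year at price C is H = 0.34·C.
Candidates are each tier's EOQ (if it falls in that tier) and each price-break quantity.
EOQ at €138.00 = 346.0 (feasible in tier 1): TC = 19,500×€138.00 + (19,500/346.0)×144 + (346.0/2)×0.34×€138.00 = €2,707,232.77.
EOQ at €125.10 = 363.4 < 370, so use break Q=370: TC = 19,500×€125.10 + (19,500/370.0)×144 + (370.0/2)×0.34×€125.10 = €2,454,907.98.
Lowest total cost among the candidates is at Q = 370.0.

TC* ≈ €2,454,907.98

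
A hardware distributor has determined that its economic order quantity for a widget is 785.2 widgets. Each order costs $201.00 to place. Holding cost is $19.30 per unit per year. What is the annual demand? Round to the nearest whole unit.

D ≈ 29,600 widgets per year

Squaring Q* = √(2DS/H) gives Q*² = 2DS/H.
From Q* = √(2DS/H): D = Q*²H / (2S) = 785.2² × 19.3 / (2 × 201) = 29600.009.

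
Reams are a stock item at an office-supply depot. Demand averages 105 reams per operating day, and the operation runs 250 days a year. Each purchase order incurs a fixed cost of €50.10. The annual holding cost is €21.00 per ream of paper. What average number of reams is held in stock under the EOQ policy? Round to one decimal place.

Average inventory ≈ 177.0 reams

Annual demand D = 105 × 250 = 26,250.
Q* = √(2DS/H) = √(2 × 26,250 × 50.1 / 21) ≈ 353.91.
Average inventory = Q*/2 ≈ 353.91 / 2 = 176.953.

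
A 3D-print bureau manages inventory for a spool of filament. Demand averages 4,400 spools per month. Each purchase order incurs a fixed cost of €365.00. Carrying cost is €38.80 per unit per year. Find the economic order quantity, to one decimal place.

Q* ≈ 996.7 spools

Annual demand D = 4,400 × 12 = 52,800.
EOQ = √(2DS / H) = √(2 × 52,800 × 365 / 38.8).
= √(38,544,000 / 38.8) = √993,402.0619 ≈ 996.696.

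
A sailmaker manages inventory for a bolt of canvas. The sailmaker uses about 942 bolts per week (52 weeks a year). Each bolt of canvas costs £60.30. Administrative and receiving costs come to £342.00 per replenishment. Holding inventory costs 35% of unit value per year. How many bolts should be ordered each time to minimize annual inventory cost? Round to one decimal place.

Q* ≈ 1,260.0 bolts

Annual demand D = 942 × 52 = 48,984.
Holding cost H = 0.35 × £60.30 = £21.1050 per unit per year.
EOQ = √(2DS / H) = √(2 × 48,984 × 342 / 21.105).
= √(33,505,056 / 21.105) = √1,587,541.1514 ≈ 1259.977.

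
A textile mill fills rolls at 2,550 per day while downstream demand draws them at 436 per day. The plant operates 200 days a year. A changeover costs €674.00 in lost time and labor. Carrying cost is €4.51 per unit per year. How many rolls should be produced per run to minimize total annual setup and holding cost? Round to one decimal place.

Q* ≈ 5,607.0 rolls

Annual demand D = 436 × 200 = 87,200.
Production build-up factor (1 − d/p) = 1 − 436/2,550 = 0.8290.
Q* = √(2DS / (H(1 − d/p))) = √(2 × 87,200 × 674 / (4.51 × 0.8290)).
= √(117,545,600 / 3.7389) ≈ 5607.025.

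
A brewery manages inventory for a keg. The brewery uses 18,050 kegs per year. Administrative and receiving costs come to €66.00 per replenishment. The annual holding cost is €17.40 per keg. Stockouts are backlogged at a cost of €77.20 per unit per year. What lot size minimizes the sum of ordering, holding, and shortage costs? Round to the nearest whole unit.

With planned backorders, Q* = √(2DS/H) · √((H+B)/B).
√(2DS/H) = √(2 × 18,050 × 66 / 17.4) = 370.042.
√((H+B)/B) = √((17.4+77.2)/77.2) = 1.1070.
Q* ≈ 409.626.

Q* ≈ 410 kegs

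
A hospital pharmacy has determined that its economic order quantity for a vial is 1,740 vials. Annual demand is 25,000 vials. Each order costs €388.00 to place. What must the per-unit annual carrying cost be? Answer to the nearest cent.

H ≈ €6.41

Invert the EOQ relation Q*² = 2DS/H.
From Q* = √(2DS/H): H = 2DS / Q*² = 2 × 25,000 × 388 / 1,740² = 6.4077.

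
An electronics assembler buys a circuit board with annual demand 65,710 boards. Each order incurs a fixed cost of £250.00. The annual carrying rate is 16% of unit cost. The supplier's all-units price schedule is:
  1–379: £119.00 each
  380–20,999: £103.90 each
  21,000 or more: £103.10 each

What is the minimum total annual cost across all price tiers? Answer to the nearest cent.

TC* ≈ £6,850,639.53

Holding cost per unit per year at price C is H = 0.16·C.
For each price level, check whether its EOQ is feasible; otherwise the best quantity at that price is the breakpoint.
Tier 1 (£119.00): EOQ = 1313.6 exceeds tier's upper bound 379, so this tier is dominated.
EOQ at £103.90 = 1405.8 (feasible in tier 2): TC = 65,710×£103.90 + (65,710/1405.8)×250 + (1405.8/2)×0.16×£103.90 = £6,850,639.53.
EOQ at £103.10 = 1411.3 < 21000, so use break Q=21000: TC = 65,710×£103.10 + (65,710/21000.0)×250 + (21000.0/2)×0.16×£103.10 = £6,948,691.26.
Lowest total cost among the candidates is at Q = 1405.8.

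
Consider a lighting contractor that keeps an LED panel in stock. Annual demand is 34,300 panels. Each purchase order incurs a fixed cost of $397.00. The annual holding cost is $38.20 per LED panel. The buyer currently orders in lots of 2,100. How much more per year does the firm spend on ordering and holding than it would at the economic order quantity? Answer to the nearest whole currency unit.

Extra cost ≈ $14,340 per year

EOQ = √(2DS/H) = √(2 × 34,300 × 397 / 38.2) ≈ 844.36.
Cost at Q* = (D/Q*)S + (Q*/2)H = √(2DSH) ≈ $32,254.40.
Cost at Q = 2,100: (34,300/2,100)×397 + (2,100/2)×38.2 = $6,484.33 + $40,110.00 = $46,594.33.
Excess = $46,594.33 − $32,254.40 = $14,339.93.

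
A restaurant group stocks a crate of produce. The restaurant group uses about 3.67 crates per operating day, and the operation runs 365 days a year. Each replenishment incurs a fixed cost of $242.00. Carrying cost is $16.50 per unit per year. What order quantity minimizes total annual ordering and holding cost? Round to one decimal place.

Q* ≈ 198.2 crates

Annual demand D = 3.67 × 365 = 1,339.55.
EOQ = √(2DS / H) = √(2 × 1,339.55 × 242 / 16.5).
= √(648,342.2 / 16.5) = √39,293.4667 ≈ 198.226.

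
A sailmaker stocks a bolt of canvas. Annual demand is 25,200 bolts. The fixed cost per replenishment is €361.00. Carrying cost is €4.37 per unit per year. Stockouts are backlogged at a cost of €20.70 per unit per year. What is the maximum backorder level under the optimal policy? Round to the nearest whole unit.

S* ≈ 391 bolts

With planned backorders, Q* = √(2DS/H) · √((H+B)/B).
√(2DS/H) = √(2 × 25,200 × 361 / 4.37) = 2040.460.
√((H+B)/B) = √((4.37+20.7)/20.7) = 1.1005.
Q* ≈ 2245.537.
S* = Q* · H/(H+B) = 2245.537 × 4.37/25.07 ≈ 391.424.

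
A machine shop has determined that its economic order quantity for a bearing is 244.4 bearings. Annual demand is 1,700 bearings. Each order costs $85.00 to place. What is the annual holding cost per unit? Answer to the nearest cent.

H ≈ $4.84

Squaring Q* = √(2DS/H) gives Q*² = 2DS/H.
From Q* = √(2DS/H): H = 2DS / Q*² = 2 × 1,700 × 85 / 244.4² = 4.8383.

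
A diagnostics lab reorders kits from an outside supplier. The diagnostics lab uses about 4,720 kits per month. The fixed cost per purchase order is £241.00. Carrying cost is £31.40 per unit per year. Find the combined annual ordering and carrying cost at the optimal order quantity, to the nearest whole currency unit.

Annual demand D = 4,720 × 12 = 56,640.
The optimal lot size = √(2DS/H) = √(2 × 56,640 × 241 / 31.4) ≈ 932.44.
At the optimum the two cost components are equal, so total cost = 2·(Q*/2)H = Q*·H.
Minimum total = √(2DSH) = √(2 × 56,640 × 241 × 31.4) ≈ 29278.577.

TC* ≈ £29,279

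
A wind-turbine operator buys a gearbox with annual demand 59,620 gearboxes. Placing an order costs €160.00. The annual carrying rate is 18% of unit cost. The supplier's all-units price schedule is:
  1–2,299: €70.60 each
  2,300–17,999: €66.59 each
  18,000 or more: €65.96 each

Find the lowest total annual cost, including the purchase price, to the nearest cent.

Holding cost per unit per year at price C is H = 0.18·C.
Evaluate total cost at each tier's feasible EOQ or, if the EOQ is below the tier, at the tier's minimum quantity.
EOQ at €70.60 = 1225.3 (feasible in tier 1): TC = 59,620×€70.60 + (59,620/1225.3)×160 + (1225.3/2)×0.18×€70.60 = €4,224,742.75.
EOQ at €66.59 = 1261.6 < 2300, so use break Q=2300: TC = 59,620×€66.59 + (59,620/2300.0)×160 + (2300.0/2)×0.18×€66.59 = €3,988,027.41.
EOQ at €65.96 = 1267.6 < 18000, so use break Q=18000: TC = 59,620×€65.96 + (59,620/18000.0)×160 + (18000.0/2)×0.18×€65.96 = €4,039,920.36.
Lowest total cost among the candidates is at Q = 2300.0.

TC* ≈ €3,988,027.41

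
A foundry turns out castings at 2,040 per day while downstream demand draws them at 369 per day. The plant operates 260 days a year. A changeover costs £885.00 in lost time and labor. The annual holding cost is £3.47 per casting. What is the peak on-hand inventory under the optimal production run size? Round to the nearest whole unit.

Annual demand D = 369 × 260 = 95,940.
Production build-up factor (1 − d/p) = 1 − 369/2,040 = 0.8191.
Q* = √(2DS / (H(1 − d/p))) = √(2 × 95,940 × 885 / (3.47 × 0.8191)).
= √(169,813,800 / 2.8423) ≈ 7729.450.
Maximum inventory = Q*(1 − d/p) = 7729.450 × 0.8191 ≈ 6331.329.

I_max ≈ 6,331 castings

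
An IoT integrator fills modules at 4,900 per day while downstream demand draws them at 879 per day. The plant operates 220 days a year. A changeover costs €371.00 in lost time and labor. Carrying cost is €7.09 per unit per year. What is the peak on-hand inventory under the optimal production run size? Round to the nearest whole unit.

Annual demand D = 879 × 220 = 193,380.
Production build-up factor (1 − d/p) = 1 − 879/4,900 = 0.8206.
Q* = √(2DS / (H(1 − d/p))) = √(2 × 193,380 × 371 / (7.09 × 0.8206)).
= √(143,487,960 / 5.8181) ≈ 4966.102.
Maximum inventory = Q*(1 − d/p) = 4966.102 × 0.8206 ≈ 4075.244.

I_max ≈ 4,075 modules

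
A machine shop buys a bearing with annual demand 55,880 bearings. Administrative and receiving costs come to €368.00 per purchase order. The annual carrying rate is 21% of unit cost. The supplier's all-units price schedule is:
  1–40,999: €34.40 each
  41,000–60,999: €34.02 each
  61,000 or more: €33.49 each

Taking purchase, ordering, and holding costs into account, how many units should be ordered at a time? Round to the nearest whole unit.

Holding cost per unit per year at price C is H = 0.21·C.
For each price level, check whether its EOQ is feasible; otherwise the best quantity at that price is the breakpoint.
EOQ at €34.40 = 2386.0 (feasible in tier 1): TC = 55,880×€34.40 + (55,880/2386.0)×368 + (2386.0/2)×0.21×€34.40 = €1,939,508.77.
EOQ at €34.02 = 2399.3 < 41000, so use break Q=41000: TC = 55,880×€34.02 + (55,880/41000.0)×368 + (41000.0/2)×0.21×€34.02 = €2,047,995.26.
EOQ at €33.49 = 2418.2 < 61000, so use break Q=61000: TC = 55,880×€33.49 + (55,880/61000.0)×368 + (61000.0/2)×0.21×€33.49 = €2,086,261.76.
Lowest total cost is €1,939,508.77 at Q = 2386.0.

Q* ≈ 2,386 bearings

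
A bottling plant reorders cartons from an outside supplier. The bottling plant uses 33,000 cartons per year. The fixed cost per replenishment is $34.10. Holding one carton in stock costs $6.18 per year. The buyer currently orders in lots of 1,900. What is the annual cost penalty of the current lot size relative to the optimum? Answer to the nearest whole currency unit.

Extra cost ≈ $2,734 per year

EOQ = √(2DS/H) = √(2 × 33,000 × 34.1 / 6.18) ≈ 603.47.
Cost at Q* = (D/Q*)S + (Q*/2)H = √(2DSH) ≈ $3,729.44.
Cost at Q = 1,900: (33,000/1,900)×34.1 + (1,900/2)×6.18 = $592.26 + $5,871.00 = $6,463.26.
Excess = $6,463.26 − $3,729.44 = $2,733.83.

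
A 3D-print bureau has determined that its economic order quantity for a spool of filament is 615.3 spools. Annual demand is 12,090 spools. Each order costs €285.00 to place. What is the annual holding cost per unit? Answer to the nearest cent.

Squaring Q* = √(2DS/H) gives Q*² = 2DS/H.
From Q* = √(2DS/H): H = 2DS / Q*² = 2 × 12,090 × 285 / 615.3² = 18.2023.

H ≈ €18.20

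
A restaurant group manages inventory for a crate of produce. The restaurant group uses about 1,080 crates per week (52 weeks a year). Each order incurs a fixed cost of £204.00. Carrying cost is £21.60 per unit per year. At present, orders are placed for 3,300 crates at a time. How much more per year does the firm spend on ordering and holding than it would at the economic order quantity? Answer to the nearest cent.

Extra cost ≈ £16,864.76 per year

Annual demand D = 1,080 × 52 = 56,160.
EOQ = √(2DS/H) = √(2 × 56,160 × 204 / 21.6) ≈ 1029.95.
Cost at Q* = (D/Q*)S + (Q*/2)H = √(2DSH) ≈ £22,246.95.
Cost at Q = 3,300: (56,160/3,300)×204 + (3,300/2)×21.6 = £3,471.71 + £35,640.00 = £39,111.71.
Excess = £39,111.71 − £22,246.95 = £16,864.76.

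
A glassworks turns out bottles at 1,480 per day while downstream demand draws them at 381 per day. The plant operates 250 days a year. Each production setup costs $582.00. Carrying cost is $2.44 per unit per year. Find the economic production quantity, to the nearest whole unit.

Annual demand D = 381 × 250 = 95,250.
Production build-up factor (1 − d/p) = 1 − 381/1,480 = 0.7426.
Q* = √(2DS / (H(1 − d/p))) = √(2 × 95,250 × 582 / (2.44 × 0.7426)).
= √(110,871,000 / 1.8119) ≈ 7822.509.

Q* ≈ 7,823 bottles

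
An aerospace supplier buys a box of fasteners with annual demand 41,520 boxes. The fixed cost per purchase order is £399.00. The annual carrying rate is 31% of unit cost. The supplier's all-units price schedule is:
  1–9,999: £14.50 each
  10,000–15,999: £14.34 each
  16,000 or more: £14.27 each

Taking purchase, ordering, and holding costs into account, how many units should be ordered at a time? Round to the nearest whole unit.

Q* ≈ 2,715 boxes

Holding cost per unit per year at price C is H = 0.31·C.
Candidates are each tier's EOQ (if it falls in that tier) and each price-break quantity.
EOQ at £14.50 = 2715.0 (feasible in tier 1): TC = 41,520×£14.50 + (41,520/2715.0)×399 + (2715.0/2)×0.31×£14.50 = £614,243.80.
EOQ at £14.34 = 2730.1 < 10000, so use break Q=10000: TC = 41,520×£14.34 + (41,520/10000.0)×399 + (10000.0/2)×0.31×£14.34 = £619,280.45.
EOQ at £14.27 = 2736.8 < 16000, so use break Q=16000: TC = 41,520×£14.27 + (41,520/16000.0)×399 + (16000.0/2)×0.31×£14.27 = £628,915.41.
Lowest total cost is £614,243.80 at Q = 2715.0.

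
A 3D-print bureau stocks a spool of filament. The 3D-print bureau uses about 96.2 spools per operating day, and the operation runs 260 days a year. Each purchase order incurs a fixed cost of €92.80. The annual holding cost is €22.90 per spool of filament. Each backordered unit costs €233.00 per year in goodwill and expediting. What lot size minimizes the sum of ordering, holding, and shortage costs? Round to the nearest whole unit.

Q* ≈ 472 spools

Annual demand D = 96.2 × 260 = 25,012.
With planned backorders, Q* = √(2DS/H) · √((H+B)/B).
√(2DS/H) = √(2 × 25,012 × 92.8 / 22.9) = 450.241.
√((H+B)/B) = √((22.9+233)/233) = 1.0480.
Q* ≈ 471.849.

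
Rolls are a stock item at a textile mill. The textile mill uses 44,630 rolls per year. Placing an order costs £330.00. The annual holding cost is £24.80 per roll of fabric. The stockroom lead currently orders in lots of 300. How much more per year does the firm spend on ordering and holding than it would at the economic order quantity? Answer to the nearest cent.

EOQ = √(2DS/H) = √(2 × 44,630 × 330 / 24.8) ≈ 1089.83.
Cost at Q* = (D/Q*)S + (Q*/2)H = √(2DSH) ≈ £27,027.83.
Cost at Q = 300: (44,630/300)×330 + (300/2)×24.8 = £49,093.00 + £3,720.00 = £52,813.00.
Excess = £52,813.00 − £27,027.83 = £25,785.17.

Extra cost ≈ £25,785.17 per year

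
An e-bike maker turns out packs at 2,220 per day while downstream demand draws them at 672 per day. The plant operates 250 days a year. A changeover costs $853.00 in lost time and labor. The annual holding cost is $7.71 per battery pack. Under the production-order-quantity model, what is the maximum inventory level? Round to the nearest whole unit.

Annual demand D = 672 × 250 = 168,000.
Production build-up factor (1 − d/p) = 1 − 672/2,220 = 0.6973.
Q* = √(2DS / (H(1 − d/p))) = √(2 × 168,000 × 853 / (7.71 × 0.6973)).
= √(286,608,000 / 5.3762) ≈ 7301.431.
Maximum inventory = Q*(1 − d/p) = 7301.431 × 0.6973 ≈ 5091.268.

I_max ≈ 5,091 packs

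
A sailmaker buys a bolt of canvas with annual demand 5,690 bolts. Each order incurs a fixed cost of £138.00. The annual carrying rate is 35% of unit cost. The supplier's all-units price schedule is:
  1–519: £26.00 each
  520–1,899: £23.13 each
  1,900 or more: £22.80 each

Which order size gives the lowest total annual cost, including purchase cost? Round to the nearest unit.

Holding cost per unit per year at price C is H = 0.35·C.
For each price level, check whether its EOQ is feasible; otherwise the best quantity at that price is the breakpoint.
EOQ at £26.00 = 415.4 (feasible in tier 1): TC = 5,690×£26.00 + (5,690/415.4)×138 + (415.4/2)×0.35×£26.00 = £151,720.34.
EOQ at £23.13 = 440.4 < 520, so use break Q=520: TC = 5,690×£23.13 + (5,690/520.0)×138 + (520.0/2)×0.35×£23.13 = £135,224.57.
EOQ at £22.80 = 443.6 < 1900, so use break Q=1900: TC = 5,690×£22.80 + (5,690/1900.0)×138 + (1900.0/2)×0.35×£22.80 = £137,726.27.
Lowest total cost is £135,224.57 at Q = 520.0.

Q* ≈ 520 bolts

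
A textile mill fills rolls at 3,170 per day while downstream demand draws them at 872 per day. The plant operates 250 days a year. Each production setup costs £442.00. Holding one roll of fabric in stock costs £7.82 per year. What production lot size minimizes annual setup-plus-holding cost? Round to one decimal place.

Annual demand D = 872 × 250 = 218,000.
Production build-up factor (1 − d/p) = 1 − 872/3,170 = 0.7249.
Q* = √(2DS / (H(1 − d/p))) = √(2 × 218,000 × 442 / (7.82 × 0.7249)).
= √(192,712,000 / 5.6689) ≈ 5830.498.

Q* ≈ 5,830.5 rolls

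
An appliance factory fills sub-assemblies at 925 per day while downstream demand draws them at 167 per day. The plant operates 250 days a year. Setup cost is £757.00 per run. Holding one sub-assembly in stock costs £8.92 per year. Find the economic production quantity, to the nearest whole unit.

Annual demand D = 167 × 250 = 41,750.
Production build-up factor (1 − d/p) = 1 − 167/925 = 0.8195.
Q* = √(2DS / (H(1 − d/p))) = √(2 × 41,750 × 757 / (8.92 × 0.8195)).
= √(63,209,500 / 7.3096) ≈ 2940.661.

Q* ≈ 2,941 sub-assemblies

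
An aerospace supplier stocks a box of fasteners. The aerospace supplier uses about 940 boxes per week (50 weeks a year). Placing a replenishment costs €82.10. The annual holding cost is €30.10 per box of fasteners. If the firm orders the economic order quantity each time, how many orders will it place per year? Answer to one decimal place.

Annual demand D = 940 × 50 = 47,000.
Q* = √(2DS/H) = √(2 × 47,000 × 82.1 / 30.1) ≈ 506.35.
Orders per year = D / Q* = 47,000 / 506.35 ≈ 92.821.

N ≈ 92.8 orders per year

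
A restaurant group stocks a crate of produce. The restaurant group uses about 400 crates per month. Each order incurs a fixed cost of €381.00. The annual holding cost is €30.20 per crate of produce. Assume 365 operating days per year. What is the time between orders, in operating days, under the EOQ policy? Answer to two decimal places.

Annual demand D = 400 × 12 = 4,800.
EOQ = √(2DS/H) = √(2 × 4,800 × 381 / 30.2) ≈ 348.01.
Cycle time = Q*/D × 365 = 348.01 / 4,800 × 365 ≈ 26.463 days.

T ≈ 26.46 days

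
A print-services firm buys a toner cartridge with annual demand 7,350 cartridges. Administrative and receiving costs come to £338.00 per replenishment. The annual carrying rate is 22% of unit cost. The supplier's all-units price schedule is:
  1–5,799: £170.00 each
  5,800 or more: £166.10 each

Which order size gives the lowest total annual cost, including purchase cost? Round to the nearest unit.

Q* ≈ 364 cartridges

Holding cost per unit per year at price C is H = 0.22·C.
Candidates are each tier's EOQ (if it falls in that tier) and each price-break quantity.
EOQ at £170.00 = 364.5 (feasible in tier 1): TC = 7,350×£170.00 + (7,350/364.5)×338 + (364.5/2)×0.22×£170.00 = £1,263,131.79.
EOQ at £166.10 = 368.7 < 5800, so use break Q=5800: TC = 7,350×£166.10 + (7,350/5800.0)×338 + (5800.0/2)×0.22×£166.10 = £1,327,235.13.
Lowest total cost is £1,263,131.79 at Q = 364.5.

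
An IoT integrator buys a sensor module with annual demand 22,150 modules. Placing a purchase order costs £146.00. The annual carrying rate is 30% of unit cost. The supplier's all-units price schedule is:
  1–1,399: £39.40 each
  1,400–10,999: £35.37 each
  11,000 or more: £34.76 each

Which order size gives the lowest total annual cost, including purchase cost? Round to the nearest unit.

Q* ≈ 1,400 modules

Holding cost per unit per year at price C is H = 0.30·C.
Candidates are each tier's EOQ (if it falls in that tier) and each price-break quantity.
EOQ at £39.40 = 739.7 (feasible in tier 1): TC = 22,150×£39.40 + (22,150/739.7)×146 + (739.7/2)×0.30×£39.40 = £881,453.53.
EOQ at £35.37 = 780.7 < 1400, so use break Q=1400: TC = 22,150×£35.37 + (22,150/1400.0)×146 + (1400.0/2)×0.30×£35.37 = £793,183.13.
EOQ at £34.76 = 787.5 < 11000, so use break Q=11000: TC = 22,150×£34.76 + (22,150/11000.0)×146 + (11000.0/2)×0.30×£34.76 = £827,581.99.
Lowest total cost is £793,183.13 at Q = 1400.0.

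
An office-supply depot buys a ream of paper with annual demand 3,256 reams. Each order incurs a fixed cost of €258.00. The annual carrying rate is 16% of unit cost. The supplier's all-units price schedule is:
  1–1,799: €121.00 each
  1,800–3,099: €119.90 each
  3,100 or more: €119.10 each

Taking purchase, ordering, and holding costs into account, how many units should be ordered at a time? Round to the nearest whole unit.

Holding cost per unit per year at price C is H = 0.16·C.
Candidates are each tier's EOQ (if it falls in that tier) and each price-break quantity.
EOQ at €121.00 = 294.6 (feasible in tier 1): TC = 3,256×€121.00 + (3,256/294.6)×258 + (294.6/2)×0.16×€121.00 = €399,679.21.
EOQ at €119.90 = 295.9 < 1800, so use break Q=1800: TC = 3,256×€119.90 + (3,256/1800.0)×258 + (1800.0/2)×0.16×€119.90 = €408,126.69.
EOQ at €119.10 = 296.9 < 3100, so use break Q=3100: TC = 3,256×€119.10 + (3,256/3100.0)×258 + (3100.0/2)×0.16×€119.10 = €417,597.38.
Lowest total cost is €399,679.21 at Q = 294.6.

Q* ≈ 295 reams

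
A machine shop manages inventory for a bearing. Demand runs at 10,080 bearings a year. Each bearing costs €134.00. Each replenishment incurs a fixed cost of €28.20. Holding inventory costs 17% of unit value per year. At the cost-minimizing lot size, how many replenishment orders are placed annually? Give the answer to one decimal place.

N ≈ 63.8 orders per year

Holding cost H = 0.17 × €134.00 = €22.7800 per unit per year.
EOQ = √(2DS/H) = √(2 × 10,080 × 28.2 / 22.78) ≈ 157.98.
Orders per year = D / Q* = 10,080 / 157.98 ≈ 63.807.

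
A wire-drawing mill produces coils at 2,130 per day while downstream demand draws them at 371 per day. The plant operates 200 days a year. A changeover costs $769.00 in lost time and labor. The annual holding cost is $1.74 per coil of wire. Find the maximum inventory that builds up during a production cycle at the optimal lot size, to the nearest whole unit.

Annual demand D = 371 × 200 = 74,200.
Production build-up factor (1 − d/p) = 1 − 371/2,130 = 0.8258.
Q* = √(2DS / (H(1 − d/p))) = √(2 × 74,200 × 769 / (1.74 × 0.8258)).
= √(114,119,600 / 1.4369) ≈ 8911.737.
Maximum inventory = Q*(1 − d/p) = 8911.737 × 0.8258 ≈ 7359.505.

I_max ≈ 7,360 coils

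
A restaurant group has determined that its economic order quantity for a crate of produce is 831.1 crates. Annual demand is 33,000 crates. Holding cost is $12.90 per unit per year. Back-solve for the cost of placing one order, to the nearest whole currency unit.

S ≈ $135

The basic EOQ model gives Q* = √(2DS/H); rearrange for the unknown.
From Q* = √(2DS/H): S = Q*²H / (2D) = 831.1² × 12.9 / (2 × 33,000) = 135.0058.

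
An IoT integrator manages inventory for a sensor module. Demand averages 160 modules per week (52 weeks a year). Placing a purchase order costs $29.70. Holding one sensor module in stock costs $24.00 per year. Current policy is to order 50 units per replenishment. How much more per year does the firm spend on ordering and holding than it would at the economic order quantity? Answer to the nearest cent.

Annual demand D = 160 × 52 = 8,320.
EOQ = √(2DS/H) = √(2 × 8,320 × 29.7 / 24) ≈ 143.50.
Cost at Q* = (D/Q*)S + (Q*/2)H = √(2DSH) ≈ $3,443.98.
Cost at Q = 50: (8,320/50)×29.7 + (50/2)×24 = $4,942.08 + $600.00 = $5,542.08.
Excess = $5,542.08 − $3,443.98 = $2,098.10.

Extra cost ≈ $2,098.10 per year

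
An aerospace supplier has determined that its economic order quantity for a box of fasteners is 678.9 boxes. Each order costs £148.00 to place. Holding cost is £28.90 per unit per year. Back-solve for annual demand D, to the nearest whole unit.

Invert the EOQ relation Q*² = 2DS/H.
From Q* = √(2DS/H): D = Q*²H / (2S) = 678.9² × 28.9 / (2 × 148) = 45000.542.

D ≈ 45,001 boxes per year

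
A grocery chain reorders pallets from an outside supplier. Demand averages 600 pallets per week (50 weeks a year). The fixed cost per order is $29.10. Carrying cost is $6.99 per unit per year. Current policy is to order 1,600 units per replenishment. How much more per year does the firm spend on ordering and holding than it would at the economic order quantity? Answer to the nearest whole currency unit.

Extra cost ≈ $2,644 per year

Annual demand D = 600 × 50 = 30,000.
EOQ = √(2DS/H) = √(2 × 30,000 × 29.1 / 6.99) ≈ 499.79.
Cost at Q* = (D/Q*)S + (Q*/2)H = √(2DSH) ≈ $3,493.50.
Cost at Q = 1,600: (30,000/1,600)×29.1 + (1,600/2)×6.99 = $545.62 + $5,592.00 = $6,137.62.
Excess = $6,137.62 − $3,493.50 = $2,644.13.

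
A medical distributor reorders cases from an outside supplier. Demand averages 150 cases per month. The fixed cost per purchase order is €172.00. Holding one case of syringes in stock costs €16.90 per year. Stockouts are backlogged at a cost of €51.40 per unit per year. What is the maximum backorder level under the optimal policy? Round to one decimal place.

S* ≈ 54.6 cases

Annual demand D = 150 × 12 = 1,800.
With planned backorders, Q* = √(2DS/H) · √((H+B)/B).
√(2DS/H) = √(2 × 1,800 × 172 / 16.9) = 191.413.
√((H+B)/B) = √((16.9+51.4)/51.4) = 1.1527.
Q* ≈ 220.648.
S* = Q* · H/(H+B) = 220.648 × 16.9/68.3 ≈ 54.597.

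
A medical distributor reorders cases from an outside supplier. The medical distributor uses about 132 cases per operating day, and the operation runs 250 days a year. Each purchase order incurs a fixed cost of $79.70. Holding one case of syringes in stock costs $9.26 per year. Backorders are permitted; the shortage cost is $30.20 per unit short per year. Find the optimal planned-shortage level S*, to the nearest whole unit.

S* ≈ 202 cases

Annual demand D = 132 × 250 = 33,000.
With planned backorders, Q* = √(2DS/H) · √((H+B)/B).
√(2DS/H) = √(2 × 33,000 × 79.7 / 9.26) = 753.695.
√((H+B)/B) = √((9.26+30.2)/30.2) = 1.1431.
Q* ≈ 861.531.
S* = Q* · H/(H+B) = 861.531 × 9.26/39.46 ≈ 202.174.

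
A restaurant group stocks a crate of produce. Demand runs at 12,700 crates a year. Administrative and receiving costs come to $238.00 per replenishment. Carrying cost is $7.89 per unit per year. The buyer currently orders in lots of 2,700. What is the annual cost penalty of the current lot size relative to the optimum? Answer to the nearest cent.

Extra cost ≈ $4,864.71 per year

EOQ = √(2DS/H) = √(2 × 12,700 × 238 / 7.89) ≈ 875.32.
Cost at Q* = (D/Q*)S + (Q*/2)H = √(2DSH) ≈ $6,906.27.
Cost at Q = 2,700: (12,700/2,700)×238 + (2,700/2)×7.89 = $1,119.48 + $10,651.50 = $11,770.98.
Excess = $11,770.98 − $6,906.27 = $4,864.71.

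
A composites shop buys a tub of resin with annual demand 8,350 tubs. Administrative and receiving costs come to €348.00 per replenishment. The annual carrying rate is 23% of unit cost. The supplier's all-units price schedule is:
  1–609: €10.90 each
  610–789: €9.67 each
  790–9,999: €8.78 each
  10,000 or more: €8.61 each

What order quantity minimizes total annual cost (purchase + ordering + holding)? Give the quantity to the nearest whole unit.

Q* ≈ 1,696 tubs

Holding cost per unit per year at price C is H = 0.23·C.
Candidates are each tier's EOQ (if it falls in that tier) and each price-break quantity.
Tier 1 (€10.90): EOQ = 1522.5 exceeds tier's upper bound 609, so this tier is dominated.
Tier 2 (€9.67): EOQ = 1616.5 exceeds tier's upper bound 789, so this tier is dominated.
EOQ at €8.78 = 1696.4 (feasible in tier 3): TC = 8,350×€8.78 + (8,350/1696.4)×348 + (1696.4/2)×0.23×€8.78 = €76,738.78.
EOQ at €8.61 = 1713.1 < 10000, so use break Q=10000: TC = 8,350×€8.61 + (8,350/10000.0)×348 + (10000.0/2)×0.23×€8.61 = €82,085.58.
Lowest total cost is €76,738.78 at Q = 1696.4.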